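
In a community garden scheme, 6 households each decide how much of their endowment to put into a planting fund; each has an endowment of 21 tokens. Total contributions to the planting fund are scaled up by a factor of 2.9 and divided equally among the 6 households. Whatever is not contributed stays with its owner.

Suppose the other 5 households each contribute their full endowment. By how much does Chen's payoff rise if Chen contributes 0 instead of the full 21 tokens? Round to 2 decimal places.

Switching from a contribution of 21 to 0 lets Chen keep an extra 21 tokens, but lowers the planting fund by 21, which costs Chen their own share of that drop: 2.9/6 × 21 = 10.15.
Net gain = 21 − 10.15 = 10.85. The private return per contributed unit (0.4833) is below 1, so free-riding is indeed the best response regardless of what the others do.

10.85 tokens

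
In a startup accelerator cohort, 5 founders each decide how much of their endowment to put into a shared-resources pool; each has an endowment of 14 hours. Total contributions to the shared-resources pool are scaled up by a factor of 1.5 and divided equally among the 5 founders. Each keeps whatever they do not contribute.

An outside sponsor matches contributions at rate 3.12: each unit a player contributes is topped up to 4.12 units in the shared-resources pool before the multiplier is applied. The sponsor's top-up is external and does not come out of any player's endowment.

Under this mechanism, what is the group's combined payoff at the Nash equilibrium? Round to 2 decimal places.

432.60 hours

Under the mechanism each unit contributed yields 1.5 × 4.12 / 5 = 1.2360 back to its contributor per unit of net cost, which exceeds 1, making full contribution the dominant choice for everyone.
At the Nash equilibrium everyone contributes 14. Group total payoff = 1.5 × 4.12 × 70 = 432.60.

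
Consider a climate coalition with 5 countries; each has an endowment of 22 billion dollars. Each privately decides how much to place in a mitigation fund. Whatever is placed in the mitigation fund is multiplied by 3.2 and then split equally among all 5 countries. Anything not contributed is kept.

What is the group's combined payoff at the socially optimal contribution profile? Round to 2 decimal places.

Each contributed unit returns 3.200 to the group as a whole (0.6400 to each of 5 players), which exceeds 1, so the social optimum is full contribution: group total = 3.200 × 110 = 352.00.

352.00 billion dollars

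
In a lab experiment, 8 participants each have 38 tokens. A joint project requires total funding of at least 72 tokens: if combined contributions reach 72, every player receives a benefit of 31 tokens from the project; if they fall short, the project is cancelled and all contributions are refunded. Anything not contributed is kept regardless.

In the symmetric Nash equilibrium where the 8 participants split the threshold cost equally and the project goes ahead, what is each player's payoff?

60 tokens

Equal share of the threshold: 72/8 = 9.
At this profile no one gains by cutting their contribution: any cut drops the total below 72, the project is cancelled, contributions are refunded, and the deviator ends with 38, which is less than 38 − 9 + 31 = 60. Contributing more than 9 just wastes the excess. So contributing exactly 9 is a best response.
Each player's payoff: 38 − 9 + 31 = 60.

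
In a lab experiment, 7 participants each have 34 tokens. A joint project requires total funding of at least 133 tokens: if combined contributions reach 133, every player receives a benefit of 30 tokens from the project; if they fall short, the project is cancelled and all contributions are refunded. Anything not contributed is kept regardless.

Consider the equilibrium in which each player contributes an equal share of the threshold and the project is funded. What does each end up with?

Equal share of the threshold: 133/7 = 19.
At this profile no one gains by cutting their contribution: any cut drops the total below 133, the project is cancelled, contributions are refunded, and the deviator ends with 34, which is less than 34 − 19 + 30 = 45. Contributing more than 19 just wastes the excess. So contributing exactly 19 is a best response.
Each player's payoff: 34 − 19 + 30 = 45.

45 tokens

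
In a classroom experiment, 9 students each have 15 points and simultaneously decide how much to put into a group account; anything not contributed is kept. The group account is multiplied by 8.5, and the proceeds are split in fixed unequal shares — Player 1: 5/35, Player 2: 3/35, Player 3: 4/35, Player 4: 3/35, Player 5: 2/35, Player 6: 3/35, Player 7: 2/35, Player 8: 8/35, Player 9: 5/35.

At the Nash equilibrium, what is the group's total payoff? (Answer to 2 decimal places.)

472.50 points

Player j's private return per contributed unit is 8.5 × (j's share). Contributing is weakly dominant for j when that share is at least 1/8.5 = 0.1176, and contributing 0 is dominant otherwise.
Player 1, Player 8 and Player 9 clear that bar, contributing 15 each; the remaining 6 contribute 0. Total contributed: 45.
The group account pays out 8.5 × 45 = 382.50 in total (split across the unequal shares, but the aggregate is all that matters for the group sum).
The 6 free-riders keep 15 each, adding 90. Group total = 90 + 382.50 = 472.50.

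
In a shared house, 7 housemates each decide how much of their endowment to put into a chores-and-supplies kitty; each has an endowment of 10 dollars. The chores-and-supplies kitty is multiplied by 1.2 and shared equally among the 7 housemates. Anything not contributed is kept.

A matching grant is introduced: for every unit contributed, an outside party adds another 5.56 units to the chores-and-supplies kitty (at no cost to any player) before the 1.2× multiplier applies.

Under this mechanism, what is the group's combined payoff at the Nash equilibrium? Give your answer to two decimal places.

551.04 dollars

Under the mechanism each unit contributed yields 1.2 × 6.56 / 7 = 1.1246 back to its contributor per unit of net cost, which exceeds 1, making full contribution the dominant choice for everyone.
At the Nash equilibrium everyone contributes 10. Group total payoff = 1.2 × 6.56 × 70 = 551.04.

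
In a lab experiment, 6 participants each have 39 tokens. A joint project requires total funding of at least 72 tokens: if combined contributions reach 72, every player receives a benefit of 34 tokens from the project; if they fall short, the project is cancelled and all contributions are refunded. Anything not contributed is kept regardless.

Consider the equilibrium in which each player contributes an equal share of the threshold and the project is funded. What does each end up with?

Equal share of the threshold: 72/6 = 12.
At this profile no one gains by cutting their contribution: any cut drops the total below 72, the project is cancelled, contributions are refunded, and the deviator ends with 39, which is less than 39 − 12 + 34 = 61. Contributing more than 12 just wastes the excess. So contributing exactly 12 is a best response.
Each player's payoff: 39 − 12 + 34 = 61.

61 tokens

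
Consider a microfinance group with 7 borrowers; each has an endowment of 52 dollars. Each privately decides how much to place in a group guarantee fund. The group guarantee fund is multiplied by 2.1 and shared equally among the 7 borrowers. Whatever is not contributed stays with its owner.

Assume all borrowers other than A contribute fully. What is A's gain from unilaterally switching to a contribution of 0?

36.40 dollars

Switching from a contribution of 52 to 0 lets A keep an extra 52 dollars, but lowers the group guarantee fund by 52, which costs A their own share of that drop: 2.1/7 × 52 = 15.60.
Net gain = 52 − 15.60 = 36.40. The private return per contributed unit (0.3000) is below 1, so free-riding is indeed the best response regardless of what the others do.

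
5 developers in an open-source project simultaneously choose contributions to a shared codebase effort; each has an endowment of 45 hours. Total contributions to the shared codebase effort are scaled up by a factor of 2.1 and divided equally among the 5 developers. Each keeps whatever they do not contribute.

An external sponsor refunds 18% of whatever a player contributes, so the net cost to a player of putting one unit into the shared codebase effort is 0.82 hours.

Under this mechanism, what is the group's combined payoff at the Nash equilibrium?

225.00 hours

With the mechanism, a contributed unit returns (2.1/5) / 0.82 = 0.5122 per unit of net cost — still below 1 — so contributing 0 remains dominant for every player.
At the Nash equilibrium no one contributes; group total payoff = 5 × 45 = 225.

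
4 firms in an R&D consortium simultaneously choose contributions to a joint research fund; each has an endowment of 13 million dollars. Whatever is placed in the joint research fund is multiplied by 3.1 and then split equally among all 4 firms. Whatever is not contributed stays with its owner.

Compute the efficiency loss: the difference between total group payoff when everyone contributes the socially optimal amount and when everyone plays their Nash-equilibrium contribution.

Each contributed unit returns 3.1/4 = 0.7750 to its contributor — below 1 — so contributing 0 is dominant for every player. At the Nash equilibrium everyone keeps their 13, and the group total is 4 × 13 = 52.
Each contributed unit returns 3.100 to the group as a whole (0.7750 to each of 4 players), which exceeds 1, so the social optimum is full contribution: group total = 3.100 × 52 = 161.20.
Efficiency loss = 161.20 − 52 = 109.20.

109.20 million dollars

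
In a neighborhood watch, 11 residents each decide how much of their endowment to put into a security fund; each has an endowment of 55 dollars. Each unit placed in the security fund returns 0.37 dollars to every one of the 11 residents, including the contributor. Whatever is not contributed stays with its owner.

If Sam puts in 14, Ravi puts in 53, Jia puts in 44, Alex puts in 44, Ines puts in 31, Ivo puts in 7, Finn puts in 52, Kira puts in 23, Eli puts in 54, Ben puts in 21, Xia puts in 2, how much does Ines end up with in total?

151.65 dollars

Total contributed: 14 + 53 + 44 + 44 + 31 + 7 + 52 + 23 + 54 + 21 + 2 = 345.
Each receives 0.37 × 345 = 127.65 from the security fund.
Ines keeps 55 − 31 = 24, so Ines's payoff is 24 + 127.65 = 151.65.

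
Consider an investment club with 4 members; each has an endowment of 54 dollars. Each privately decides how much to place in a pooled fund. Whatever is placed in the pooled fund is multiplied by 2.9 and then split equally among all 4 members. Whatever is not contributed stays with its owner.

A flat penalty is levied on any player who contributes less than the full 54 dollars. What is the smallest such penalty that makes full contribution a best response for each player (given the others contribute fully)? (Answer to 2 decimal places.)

Given the others contribute fully, the best deviation is to contribute 0 (any partial contribution still incurs the fine and gives up units whose private return 0.7250 is below 1).
Deviating from 54 to 0 saves 54 dollars but forfeits the deviator's share of the drop in the pooled fund: 2.9/4 × 54 = 39.15.
So the deviation gain is 54 − 39.15 = 14.85, and the fine must be at least 14.85 dollars to wipe it out.

14.85 dollars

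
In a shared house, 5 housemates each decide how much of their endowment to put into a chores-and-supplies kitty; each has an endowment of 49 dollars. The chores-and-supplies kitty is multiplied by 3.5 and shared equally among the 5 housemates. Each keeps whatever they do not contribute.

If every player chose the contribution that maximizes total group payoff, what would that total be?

Each contributed unit returns 3.500 to the group as a whole (0.7000 to each of 5 players), which exceeds 1, so the social optimum is full contribution: group total = 3.500 × 245 = 857.50.

857.50 dollars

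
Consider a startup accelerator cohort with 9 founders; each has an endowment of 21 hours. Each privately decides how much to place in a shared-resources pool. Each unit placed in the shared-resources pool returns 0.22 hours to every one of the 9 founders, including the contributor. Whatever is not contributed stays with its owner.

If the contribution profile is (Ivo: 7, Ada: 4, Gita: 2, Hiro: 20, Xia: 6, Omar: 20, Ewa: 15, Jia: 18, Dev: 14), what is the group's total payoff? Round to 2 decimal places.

292.88 hours

Total contributed: 7 + 4 + 2 + 20 + 6 + 20 + 15 + 18 + 14 = 106; total kept: 9 × 21 − 106 = 83.
The shared-resources pool pays out 0.22 × 9 × 106 = 209.88 in aggregate.
Group total = 83 + 209.88 = 292.88.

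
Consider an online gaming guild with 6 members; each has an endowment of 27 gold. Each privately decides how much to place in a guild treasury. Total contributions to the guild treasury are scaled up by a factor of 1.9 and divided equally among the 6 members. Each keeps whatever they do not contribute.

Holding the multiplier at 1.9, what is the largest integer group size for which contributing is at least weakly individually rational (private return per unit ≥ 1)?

1

Private return per unit is 1.9/(group size), which is ≥ 1 whenever the group size is ≤ 1.9.
The largest such integer is 1.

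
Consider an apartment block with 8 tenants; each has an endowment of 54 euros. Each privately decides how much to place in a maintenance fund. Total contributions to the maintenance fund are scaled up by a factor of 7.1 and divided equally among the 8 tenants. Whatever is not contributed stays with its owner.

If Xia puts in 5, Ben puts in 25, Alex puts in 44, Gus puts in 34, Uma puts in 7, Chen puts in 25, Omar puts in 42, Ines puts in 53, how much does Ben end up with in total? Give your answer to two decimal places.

Total contributed: 5 + 25 + 44 + 34 + 7 + 25 + 42 + 53 = 235.
Each receives 7.1 × 235 / 8 = 208.56 from the maintenance fund.
Ben keeps 54 − 25 = 29, so Ben's payoff is 29 + 208.56 = 237.56.

237.56 euros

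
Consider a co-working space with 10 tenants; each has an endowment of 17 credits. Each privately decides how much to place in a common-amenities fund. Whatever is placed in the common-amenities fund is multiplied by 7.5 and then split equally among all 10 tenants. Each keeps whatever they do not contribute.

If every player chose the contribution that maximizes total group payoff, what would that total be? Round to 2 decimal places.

1275.00 credits

Each contributed unit returns 7.500 to the group as a whole (0.7500 to each of 10 players), which exceeds 1, so the social optimum is full contribution: group total = 7.500 × 170 = 1275.00.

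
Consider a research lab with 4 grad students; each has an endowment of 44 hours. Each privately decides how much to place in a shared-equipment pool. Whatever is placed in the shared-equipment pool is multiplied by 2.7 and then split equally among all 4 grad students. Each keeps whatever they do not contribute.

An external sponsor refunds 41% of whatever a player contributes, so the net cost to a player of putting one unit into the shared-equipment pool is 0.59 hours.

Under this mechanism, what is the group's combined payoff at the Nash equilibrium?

With the mechanism, a contributed unit returns (2.7/4) / 0.59 = 1.1441 per unit of net cost to the contributor — now above 1 — so contributing fully is weakly dominant for every player.
At the Nash equilibrium everyone contributes 44. Group total payoff = 4 × (44 × 0.41 + 2.7 × 44) = 547.36.

547.36 hours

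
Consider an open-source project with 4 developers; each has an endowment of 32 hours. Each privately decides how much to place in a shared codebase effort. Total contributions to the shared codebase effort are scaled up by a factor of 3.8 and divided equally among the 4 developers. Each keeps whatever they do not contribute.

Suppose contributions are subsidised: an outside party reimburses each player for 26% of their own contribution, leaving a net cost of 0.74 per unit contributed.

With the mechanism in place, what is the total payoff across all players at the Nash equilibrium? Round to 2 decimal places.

Under the mechanism each unit contributed yields (3.8/4) / 0.74 = 1.2838 back to its contributor per unit of net cost, which exceeds 1, making full contribution the dominant choice for everyone.
So the Nash equilibrium is full contribution by all 4; the group earns 4 × (32 × 0.26 + 3.8 × 32) = 519.68.

519.68 hours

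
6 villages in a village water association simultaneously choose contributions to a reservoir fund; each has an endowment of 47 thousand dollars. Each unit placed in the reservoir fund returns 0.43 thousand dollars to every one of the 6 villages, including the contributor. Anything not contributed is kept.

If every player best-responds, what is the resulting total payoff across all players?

The private return per contributed unit is 0.43 < 1, so contributing 0 is dominant for every player. At the Nash equilibrium everyone keeps their 47, and the group total is 6 × 47 = 282.

282.00 thousand dollars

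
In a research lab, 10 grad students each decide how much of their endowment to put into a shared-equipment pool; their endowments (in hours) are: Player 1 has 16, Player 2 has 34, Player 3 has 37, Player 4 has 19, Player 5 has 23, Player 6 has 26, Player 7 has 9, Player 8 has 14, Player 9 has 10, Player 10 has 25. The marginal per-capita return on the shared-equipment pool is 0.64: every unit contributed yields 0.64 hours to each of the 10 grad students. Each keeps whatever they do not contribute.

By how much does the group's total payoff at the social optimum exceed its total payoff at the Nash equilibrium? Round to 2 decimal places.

The private return per contributed unit is 0.64 < 1 for everyone, so the Nash equilibrium is zero contribution and the group total is Σ E_j = 16 + 34 + 37 + 19 + 23 + 26 + 9 + 14 + 10 + 25 = 213.
Each contributed unit returns 6.400 to the group, so the social optimum is full contribution by everyone: group total = 6.400 × 213 = 1363.20.
Efficiency loss = (6.400 − 1) × 213 = 1150.20.

1150.20 hours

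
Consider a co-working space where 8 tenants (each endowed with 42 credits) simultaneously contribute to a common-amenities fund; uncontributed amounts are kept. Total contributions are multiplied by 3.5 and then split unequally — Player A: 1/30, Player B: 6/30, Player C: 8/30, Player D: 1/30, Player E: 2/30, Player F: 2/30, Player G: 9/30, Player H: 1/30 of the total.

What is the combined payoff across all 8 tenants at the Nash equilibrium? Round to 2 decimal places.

Player j's private return per contributed unit is 3.5 × (j's share). Contributing is weakly dominant for j when that share is at least 1/3.5 = 0.2857, and contributing 0 is dominant otherwise.
Player G alone (share 9/30) is above the threshold, contributing 42; the remaining 7 contribute 0. Total contributed: 42.
The common-amenities fund pays out 3.5 × 42 = 147.00 in total (split across the unequal shares, but the aggregate is all that matters for the group sum).
The 7 free-riders keep 42 each, adding 294. Group total = 294 + 147.00 = 441.00.

441.00 credits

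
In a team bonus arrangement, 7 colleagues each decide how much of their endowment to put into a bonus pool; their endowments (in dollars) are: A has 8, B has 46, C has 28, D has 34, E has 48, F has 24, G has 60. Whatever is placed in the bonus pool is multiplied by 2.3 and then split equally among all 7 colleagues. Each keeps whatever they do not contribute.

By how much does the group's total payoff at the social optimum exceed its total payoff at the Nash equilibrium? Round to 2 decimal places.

The private return per contributed unit is 2.3/7 = 0.3286 < 1 for every player regardless of endowment, so the Nash equilibrium is zero contribution and the group total is Σ E_j = 8 + 46 + 28 + 34 + 48 + 24 + 60 = 248.
Each contributed unit returns 2.300 to the group, so the social optimum is full contribution by everyone: group total = 2.300 × 248 = 570.40.
Efficiency loss = (2.300 − 1) × 248 = 322.40.

322.40 dollars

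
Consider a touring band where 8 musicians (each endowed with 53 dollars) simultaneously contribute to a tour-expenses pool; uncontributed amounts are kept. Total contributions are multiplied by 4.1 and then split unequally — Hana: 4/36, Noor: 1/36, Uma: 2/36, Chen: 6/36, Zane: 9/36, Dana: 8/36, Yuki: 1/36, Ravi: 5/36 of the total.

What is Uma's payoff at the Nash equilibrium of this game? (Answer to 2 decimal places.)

65.07 dollars

Player j's private return per contributed unit is 4.1 × (j's share). Contributing is weakly dominant for j when that share is at least 1/4.1 = 0.2439, and contributing 0 is dominant otherwise.
The only share above 0.2439 is Zane's 9/36, contributing 53; the remaining 7 contribute 0. Total contributed: 53.
Uma keeps 53 and receives 4.1 × 53 × 2/36 = 12.07 from the tour-expenses pool, for a payoff of 65.07.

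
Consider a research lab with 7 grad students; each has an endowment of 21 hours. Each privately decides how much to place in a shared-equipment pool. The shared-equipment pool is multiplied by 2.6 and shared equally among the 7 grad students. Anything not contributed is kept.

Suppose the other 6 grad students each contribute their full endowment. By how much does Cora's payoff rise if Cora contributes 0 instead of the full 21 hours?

Switching from a contribution of 21 to 0 lets Cora keep an extra 21 hours, but lowers the shared-equipment pool by 21, which costs Cora their own share of that drop: 2.6/7 × 21 = 7.80.
Net gain = 21 − 7.80 = 13.20. The private return per contributed unit (0.3714) is below 1, so free-riding is indeed the best response regardless of what the others do.

13.20 hours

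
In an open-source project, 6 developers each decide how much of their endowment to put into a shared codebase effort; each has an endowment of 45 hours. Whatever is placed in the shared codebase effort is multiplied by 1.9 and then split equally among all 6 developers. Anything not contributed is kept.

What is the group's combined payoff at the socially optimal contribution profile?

Each contributed unit returns 1.900 to the group as a whole (0.3167 to each of 6 players), which exceeds 1, so the social optimum is full contribution: group total = 1.900 × 270 = 513.00.

513.00 hours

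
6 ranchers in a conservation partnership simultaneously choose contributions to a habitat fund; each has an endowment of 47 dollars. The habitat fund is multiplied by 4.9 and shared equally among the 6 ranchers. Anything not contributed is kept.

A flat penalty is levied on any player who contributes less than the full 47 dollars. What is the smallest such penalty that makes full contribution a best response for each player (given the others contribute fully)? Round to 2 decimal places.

Given the others contribute fully, the best deviation is to contribute 0 (any partial contribution still incurs the fine and gives up units whose private return 0.8167 is below 1).
Deviating from 47 to 0 saves 47 dollars but forfeits the deviator's share of the drop in the habitat fund: 4.9/6 × 47 = 38.38.
So the deviation gain is 47 − 38.38 = 8.62, and the fine must be at least 8.62 dollars to wipe it out.

8.62 dollars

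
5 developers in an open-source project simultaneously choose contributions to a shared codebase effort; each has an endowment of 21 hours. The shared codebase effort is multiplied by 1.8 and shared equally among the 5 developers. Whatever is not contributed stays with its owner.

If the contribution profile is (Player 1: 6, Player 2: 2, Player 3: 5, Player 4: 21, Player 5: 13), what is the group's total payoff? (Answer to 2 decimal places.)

Total contributed: 6 + 2 + 5 + 21 + 13 = 47; total kept: 5 × 21 − 47 = 58.
The shared codebase effort pays out 1.8 × 47 = 84.60 in aggregate.
Group total = 58 + 84.60 = 142.60.

142.60 hours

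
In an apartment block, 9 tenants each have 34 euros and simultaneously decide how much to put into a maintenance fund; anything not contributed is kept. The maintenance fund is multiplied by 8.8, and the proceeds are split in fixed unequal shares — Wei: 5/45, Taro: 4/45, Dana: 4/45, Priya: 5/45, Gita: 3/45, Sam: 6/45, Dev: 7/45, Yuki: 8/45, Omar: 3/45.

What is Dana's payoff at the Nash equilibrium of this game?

Player j's private return per contributed unit is 8.8 × (j's share). Contributing is weakly dominant for j when that share is at least 1/8.8 = 0.1136, and contributing 0 is dominant otherwise.
The shares above 0.1136 belong to Sam, Dev and Yuki, contributing 34 each; the remaining 6 contribute 0. Total contributed: 102.
Dana keeps 34 and receives 8.8 × 102 × 4/45 = 79.79 from the maintenance fund, for a payoff of 113.79.

113.79 euros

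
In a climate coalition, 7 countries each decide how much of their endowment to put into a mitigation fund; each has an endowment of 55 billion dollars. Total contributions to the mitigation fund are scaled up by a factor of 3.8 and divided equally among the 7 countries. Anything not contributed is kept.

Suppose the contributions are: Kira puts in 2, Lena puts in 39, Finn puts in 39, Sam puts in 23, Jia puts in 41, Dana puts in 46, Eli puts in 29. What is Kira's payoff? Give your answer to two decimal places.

Total contributed: 2 + 39 + 39 + 23 + 41 + 46 + 29 = 219.
Each receives 3.8 × 219 / 7 = 118.89 from the mitigation fund.
Kira keeps 55 − 2 = 53, so Kira's payoff is 53 + 118.89 = 171.89.

171.89 billion dollars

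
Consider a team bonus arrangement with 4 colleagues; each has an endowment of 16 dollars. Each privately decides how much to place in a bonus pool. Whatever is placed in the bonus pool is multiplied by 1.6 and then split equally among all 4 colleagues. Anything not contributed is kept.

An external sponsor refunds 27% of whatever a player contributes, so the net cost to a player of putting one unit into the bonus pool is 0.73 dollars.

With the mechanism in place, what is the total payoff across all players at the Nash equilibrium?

64.00 dollars

With the mechanism, a contributed unit returns (1.6/4) / 0.73 = 0.5479 per unit of net cost — still below 1 — so contributing 0 remains dominant for every player.
At the Nash equilibrium no one contributes; group total payoff = 4 × 16 = 64.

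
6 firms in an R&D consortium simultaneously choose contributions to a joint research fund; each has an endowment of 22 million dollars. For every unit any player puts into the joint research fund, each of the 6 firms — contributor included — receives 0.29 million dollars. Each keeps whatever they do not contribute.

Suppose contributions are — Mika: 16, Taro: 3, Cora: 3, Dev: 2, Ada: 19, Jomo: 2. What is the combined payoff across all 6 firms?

165.30 million dollars

Total contributed: 16 + 3 + 3 + 2 + 19 + 2 = 45; total kept: 6 × 22 − 45 = 87.
The joint research fund pays out 0.29 × 6 × 45 = 78.30 in aggregate.
Group total = 87 + 78.30 = 165.30.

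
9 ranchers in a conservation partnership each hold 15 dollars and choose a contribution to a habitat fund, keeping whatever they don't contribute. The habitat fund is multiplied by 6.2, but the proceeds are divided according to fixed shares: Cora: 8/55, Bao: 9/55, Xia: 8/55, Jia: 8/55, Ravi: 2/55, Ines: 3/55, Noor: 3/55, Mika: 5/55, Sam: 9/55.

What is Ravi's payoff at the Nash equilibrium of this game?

Each unit j contributes comes back to j as 6.2 × (j's share), so j prefers to contribute only if that share exceeds 1/6.2 = 0.1613; otherwise keeping the unit dominates.
Bao and Sam are above the threshold, contributing 15 each; the remaining 7 contribute 0. Total contributed: 30.
Ravi keeps 15 and receives 6.2 × 30 × 2/55 = 6.76 from the habitat fund, for a payoff of 21.76.

21.76 dollars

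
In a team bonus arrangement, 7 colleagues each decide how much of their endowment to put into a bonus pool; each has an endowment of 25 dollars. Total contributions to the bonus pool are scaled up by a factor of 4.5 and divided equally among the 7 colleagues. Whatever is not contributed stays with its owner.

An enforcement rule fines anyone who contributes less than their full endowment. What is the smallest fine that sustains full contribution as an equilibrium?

Given the others contribute fully, the best deviation is to contribute 0 (any partial contribution still incurs the fine and gives up units whose private return 0.6429 is below 1).
Deviating from 25 to 0 saves 25 dollars but forfeits the deviator's share of the drop in the bonus pool: 4.5/7 × 25 = 16.07.
So the deviation gain is 25 − 16.07 = 8.93, and the fine must be at least 8.93 dollars to wipe it out.

8.93 dollars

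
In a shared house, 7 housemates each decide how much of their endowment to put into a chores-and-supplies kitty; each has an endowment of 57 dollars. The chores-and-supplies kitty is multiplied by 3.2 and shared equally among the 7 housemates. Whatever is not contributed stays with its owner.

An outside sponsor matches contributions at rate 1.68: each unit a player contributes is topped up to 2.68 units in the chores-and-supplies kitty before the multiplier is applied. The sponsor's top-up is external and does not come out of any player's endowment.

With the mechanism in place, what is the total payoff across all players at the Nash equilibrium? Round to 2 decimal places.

Under the mechanism each unit contributed yields 3.2 × 2.68 / 7 = 1.2251 back to its contributor per unit of net cost, which exceeds 1, making full contribution the dominant choice for everyone.
So the Nash equilibrium is full contribution by all 7; the group earns 3.2 × 2.68 × 399 = 3421.82.

3421.82 dollars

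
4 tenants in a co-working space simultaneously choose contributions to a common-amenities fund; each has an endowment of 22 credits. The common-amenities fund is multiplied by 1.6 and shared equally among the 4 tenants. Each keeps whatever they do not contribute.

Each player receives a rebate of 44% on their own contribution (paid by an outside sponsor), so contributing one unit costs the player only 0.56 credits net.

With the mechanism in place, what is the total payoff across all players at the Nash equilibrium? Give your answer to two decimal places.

88.00 credits

The effective private return is (1.6/4) / 0.56 = 0.7143, which is still under 1, so the mechanism doesn't change anyone's dominant strategy: zero contribution.
At the Nash equilibrium no one contributes; group total payoff = 4 × 22 = 88.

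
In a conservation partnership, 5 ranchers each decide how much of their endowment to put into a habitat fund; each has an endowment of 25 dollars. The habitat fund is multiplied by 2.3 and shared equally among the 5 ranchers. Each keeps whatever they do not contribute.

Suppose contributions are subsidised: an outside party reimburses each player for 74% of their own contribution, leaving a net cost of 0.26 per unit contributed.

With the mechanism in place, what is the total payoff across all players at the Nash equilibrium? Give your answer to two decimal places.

380.00 dollars

With the mechanism, a contributed unit returns (2.3/5) / 0.26 = 1.7692 per unit of net cost to the contributor — now above 1 — so contributing fully is weakly dominant for every player.
At the Nash equilibrium everyone contributes 25. Group total payoff = 5 × (25 × 0.74 + 2.3 × 25) = 380.00.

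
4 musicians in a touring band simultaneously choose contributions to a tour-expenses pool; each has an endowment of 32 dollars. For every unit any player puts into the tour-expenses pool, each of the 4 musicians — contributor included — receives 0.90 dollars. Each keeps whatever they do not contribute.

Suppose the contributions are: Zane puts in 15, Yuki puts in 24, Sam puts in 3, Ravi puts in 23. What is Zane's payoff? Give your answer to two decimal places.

Total contributed: 15 + 24 + 3 + 23 = 65.
Each receives 0.90 × 65 = 58.50 from the tour-expenses pool.
Zane keeps 32 − 15 = 17, so Zane's payoff is 17 + 58.50 = 75.50.

75.50 dollars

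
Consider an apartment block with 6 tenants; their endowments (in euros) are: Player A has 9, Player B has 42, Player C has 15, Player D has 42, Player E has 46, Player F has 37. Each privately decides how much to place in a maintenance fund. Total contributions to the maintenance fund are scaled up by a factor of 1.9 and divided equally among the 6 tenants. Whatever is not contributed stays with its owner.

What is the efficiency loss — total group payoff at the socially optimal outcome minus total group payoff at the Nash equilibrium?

171.90 euros

The private return per contributed unit is 1.9/6 = 0.3167 < 1 for every player regardless of endowment, so the Nash equilibrium is zero contribution and the group total is Σ E_j = 9 + 42 + 15 + 42 + 46 + 37 = 191.
Each contributed unit returns 1.900 to the group, so the social optimum is full contribution by everyone: group total = 1.900 × 191 = 362.90.
Efficiency loss = (1.900 − 1) × 191 = 171.90.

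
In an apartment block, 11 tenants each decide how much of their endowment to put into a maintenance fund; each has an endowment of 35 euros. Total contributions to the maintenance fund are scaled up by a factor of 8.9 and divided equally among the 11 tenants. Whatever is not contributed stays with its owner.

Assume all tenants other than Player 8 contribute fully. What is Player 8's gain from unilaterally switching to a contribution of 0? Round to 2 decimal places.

Switching from a contribution of 35 to 0 lets Player 8 keep an extra 35 euros, but lowers the maintenance fund by 35, which costs Player 8 their own share of that drop: 8.9/11 × 35 = 28.32.
Net gain = 35 − 28.32 = 6.68. The private return per contributed unit (0.8091) is below 1, so free-riding is indeed the best response regardless of what the others do.

6.68 euros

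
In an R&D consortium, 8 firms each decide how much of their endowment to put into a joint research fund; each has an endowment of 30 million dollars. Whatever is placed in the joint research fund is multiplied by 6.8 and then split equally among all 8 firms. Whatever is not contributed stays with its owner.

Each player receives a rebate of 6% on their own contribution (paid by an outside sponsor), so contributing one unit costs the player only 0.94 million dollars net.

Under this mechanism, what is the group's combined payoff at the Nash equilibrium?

Even with the mechanism, each unit contributed returns only (6.8/8) / 0.94 = 0.9043 per unit of net cost, so contributing nothing is still dominant.
At the Nash equilibrium no one contributes; group total payoff = 8 × 30 = 240.

240.00 million dollars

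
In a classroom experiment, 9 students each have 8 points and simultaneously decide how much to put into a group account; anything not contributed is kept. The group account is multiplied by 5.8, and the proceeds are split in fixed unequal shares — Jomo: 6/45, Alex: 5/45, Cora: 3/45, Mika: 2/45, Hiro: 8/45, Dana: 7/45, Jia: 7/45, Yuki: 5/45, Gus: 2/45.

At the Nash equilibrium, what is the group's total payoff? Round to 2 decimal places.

110.40 points

A player with share s gets back 5.8·s per unit contributed, so full contribution is dominant for anyone with s > 1/5.8 = 0.1724 and zero contribution is dominant for anyone below.
Only Hiro (8/45) clears that bar, contributing 8; the remaining 8 contribute 0. Total contributed: 8.
The group account pays out 5.8 × 8 = 46.40 in total (split across the unequal shares, but the aggregate is all that matters for the group sum).
The 8 free-riders keep 8 each, adding 64. Group total = 64 + 46.40 = 110.40.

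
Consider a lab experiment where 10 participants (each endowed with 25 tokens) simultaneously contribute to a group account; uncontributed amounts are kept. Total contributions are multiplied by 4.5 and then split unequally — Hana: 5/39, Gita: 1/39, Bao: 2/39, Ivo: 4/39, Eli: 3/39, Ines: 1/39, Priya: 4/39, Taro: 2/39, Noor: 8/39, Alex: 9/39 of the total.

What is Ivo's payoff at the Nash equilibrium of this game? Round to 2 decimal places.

A player with share s gets back 4.5·s per unit contributed, so full contribution is dominant for anyone with s > 1/4.5 = 0.2222 and zero contribution is dominant for anyone below.
Only Alex (9/39) clears that bar, contributing 25; the remaining 9 contribute 0. Total contributed: 25.
Ivo keeps 25 and receives 4.5 × 25 × 4/39 = 11.54 from the group account, for a payoff of 36.54.

36.54 tokens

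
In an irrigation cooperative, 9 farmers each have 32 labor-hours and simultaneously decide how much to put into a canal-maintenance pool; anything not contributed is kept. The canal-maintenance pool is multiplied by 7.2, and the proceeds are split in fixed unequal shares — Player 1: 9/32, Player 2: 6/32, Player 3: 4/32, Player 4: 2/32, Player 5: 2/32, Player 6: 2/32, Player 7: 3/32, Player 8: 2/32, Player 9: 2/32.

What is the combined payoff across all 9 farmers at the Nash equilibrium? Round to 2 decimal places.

684.80 labor-hours

Player j's private return per contributed unit is 7.2 × (j's share). Contributing is weakly dominant for j when that share is at least 1/7.2 = 0.1389, and contributing 0 is dominant otherwise.
Player 1 and Player 2 are above the threshold, contributing 32 each; the remaining 7 contribute 0. Total contributed: 64.
The canal-maintenance pool pays out 7.2 × 64 = 460.80 in total (split across the unequal shares, but the aggregate is all that matters for the group sum).
The 7 free-riders keep 32 each, adding 224. Group total = 224 + 460.80 = 684.80.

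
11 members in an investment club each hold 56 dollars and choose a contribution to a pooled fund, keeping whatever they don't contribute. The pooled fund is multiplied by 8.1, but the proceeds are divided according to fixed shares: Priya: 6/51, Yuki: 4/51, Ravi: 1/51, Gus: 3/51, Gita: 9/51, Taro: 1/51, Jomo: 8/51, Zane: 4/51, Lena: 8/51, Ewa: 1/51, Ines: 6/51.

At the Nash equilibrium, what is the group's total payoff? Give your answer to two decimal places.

Each unit j contributes comes back to j as 8.1 × (j's share), so j prefers to contribute only if that share exceeds 1/8.1 = 0.1235; otherwise keeping the unit dominates.
Gita, Jomo and Lena are above the threshold, contributing 56 each; the remaining 8 contribute 0. Total contributed: 168.
The pooled fund pays out 8.1 × 168 = 1360.80 in total (split across the unequal shares, but the aggregate is all that matters for the group sum).
The 8 free-riders keep 56 each, adding 448. Group total = 448 + 1360.80 = 1808.80.

1808.80 dollars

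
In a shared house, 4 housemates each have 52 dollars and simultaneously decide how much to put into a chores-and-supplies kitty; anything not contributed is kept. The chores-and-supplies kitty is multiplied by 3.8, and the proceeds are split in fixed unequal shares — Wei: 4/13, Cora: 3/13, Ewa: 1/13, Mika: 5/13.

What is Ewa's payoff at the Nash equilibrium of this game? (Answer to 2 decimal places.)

82.40 dollars

Each unit j contributes comes back to j as 3.8 × (j's share), so j prefers to contribute only if that share exceeds 1/3.8 = 0.2632; otherwise keeping the unit dominates.
Wei and Mika clear that bar, contributing 52 each; the remaining 2 contribute 0. Total contributed: 104.
Ewa keeps 52 and receives 3.8 × 104 × 1/13 = 30.40 from the chores-and-supplies kitty, for a payoff of 82.40.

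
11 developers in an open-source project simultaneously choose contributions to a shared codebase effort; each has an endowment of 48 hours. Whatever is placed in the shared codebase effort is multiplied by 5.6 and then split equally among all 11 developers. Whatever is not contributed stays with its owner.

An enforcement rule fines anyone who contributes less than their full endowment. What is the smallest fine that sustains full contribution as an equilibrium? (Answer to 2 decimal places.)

Given the others contribute fully, the best deviation is to contribute 0 (any partial contribution still incurs the fine and gives up units whose private return 0.5091 is below 1).
Deviating from 48 to 0 saves 48 hours but forfeits the deviator's share of the drop in the shared codebase effort: 5.6/11 × 48 = 24.44.
So the deviation gain is 48 − 24.44 = 23.56, and the fine must be at least 23.56 hours to wipe it out.

23.56 hours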